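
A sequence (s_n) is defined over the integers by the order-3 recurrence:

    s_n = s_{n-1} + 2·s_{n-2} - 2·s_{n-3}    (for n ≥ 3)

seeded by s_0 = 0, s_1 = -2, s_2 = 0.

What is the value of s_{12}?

s_3 = 1·0 + 2·-2 + -2·0 = -4
s_4 = 1·-4 + 2·0 + -2·-2 = 0
s_5 = 1·0 + 2·-4 + -2·0 = -8
s_6 = 1·-8 + 2·0 + -2·-4 = 0
s_7 = 1·0 + 2·-8 + -2·0 = -16
s_8 = 1·-16 + 2·0 + -2·-8 = 0
s_9 = 1·0 + 2·-16 + -2·0 = -32
s_10 = 1·-32 + 2·0 + -2·-16 = 0
s_11 = 1·0 + 2·-32 + -2·0 = -64
s_12 = 1·-64 + 2·0 + -2·-32 = 0

0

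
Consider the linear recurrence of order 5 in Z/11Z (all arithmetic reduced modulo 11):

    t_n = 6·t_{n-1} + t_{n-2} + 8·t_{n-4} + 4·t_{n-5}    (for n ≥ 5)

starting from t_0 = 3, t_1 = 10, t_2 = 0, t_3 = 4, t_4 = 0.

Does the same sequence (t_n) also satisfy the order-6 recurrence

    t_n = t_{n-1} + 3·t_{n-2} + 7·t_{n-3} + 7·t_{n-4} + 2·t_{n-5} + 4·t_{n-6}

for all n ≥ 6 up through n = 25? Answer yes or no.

no

Terms t_0..t_25: 3, 10, 0, 4, 0, 8, 0, 7, 3, 1, 8, 6, 8, 8, 3, 7, 1, 10, 7, 10, 4, 8, 5, 3, 7, 4
n=6: candidate gives 2, actual t_6 = 0 ✗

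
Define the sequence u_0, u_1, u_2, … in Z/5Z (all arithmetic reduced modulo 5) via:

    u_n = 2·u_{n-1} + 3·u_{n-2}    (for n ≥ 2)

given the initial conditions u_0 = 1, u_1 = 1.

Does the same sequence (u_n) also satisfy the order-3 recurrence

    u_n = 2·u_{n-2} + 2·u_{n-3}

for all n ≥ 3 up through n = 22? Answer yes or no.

Terms u_0..u_22: 1, 1, 0, 3, 1, 1, 0, 3, 1, 1, 0, 3, 1, 1, 0, 3, 1, 1, 0, 3, 1, 1, 0
n=3: candidate gives 4, actual u_3 = 3 ✗

no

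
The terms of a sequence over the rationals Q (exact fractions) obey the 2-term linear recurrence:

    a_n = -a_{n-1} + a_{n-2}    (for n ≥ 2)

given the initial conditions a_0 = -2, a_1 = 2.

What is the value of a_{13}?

a_2 = -1·2 + 1·-2 = -4
a_3 = -1·-4 + 1·2 = 6
a_4 = -1·6 + 1·-4 = -10
a_5 = -1·-10 + 1·6 = 16
a_6 = -1·16 + 1·-10 = -26
a_7 = -1·-26 + 1·16 = 42
a_8 = -1·42 + 1·-26 = -68
a_9 = -1·-68 + 1·42 = 110
a_10 = -1·110 + 1·-68 = -178
a_11 = -1·-178 + 1·110 = 288
a_12 = -1·288 + 1·-178 = -466
a_13 = -1·-466 + 1·288 = 754

754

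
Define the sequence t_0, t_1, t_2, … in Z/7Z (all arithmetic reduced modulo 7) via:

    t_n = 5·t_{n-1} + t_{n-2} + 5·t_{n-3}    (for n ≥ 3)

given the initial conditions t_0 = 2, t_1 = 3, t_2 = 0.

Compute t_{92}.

6

t_3 = 5·0 + 1·3 + 5·2 = 6
t_4 = 5·6 + 1·0 + 5·3 = 3
t_5 = 5·3 + 1·6 + 5·0 = 0
t_6 = 5·0 + 1·3 + 5·6 = 5
t_7 = 5·5 + 1·0 + 5·3 = 5
t_8 = 5·5 + 1·5 + 5·0 = 2
t_9 = 5·2 + 1·5 + 5·5 = 5
t_10 = 5·5 + 1·2 + 5·5 = 3
t_11 = 5·3 + 1·5 + 5·2 = 2
t_12 = 5·2 + 1·3 + 5·5 = 3
t_13 = 5·3 + 1·2 + 5·3 = 4
t_14 = 5·4 + 1·3 + 5·2 = 5
t_15 = 5·5 + 1·4 + 5·3 = 2
t_16 = 5·2 + 1·5 + 5·4 = 0
t_17 = 5·0 + 1·2 + 5·5 = 6
t_18 = 5·6 + 1·0 + 5·2 = 5
t_19 = 5·5 + 1·6 + 5·0 = 3
t_20 = 5·3 + 1·5 + 5·6 = 1
t_21 = 5·1 + 1·3 + 5·5 = 5
t_22 = 5·5 + 1·1 + 5·3 = 6
t_23 = 5·6 + 1·5 + 5·1 = 5
t_24 = 5·5 + 1·6 + 5·5 = 0
t_25 = 5·0 + 1·5 + 5·6 = 0
t_26 = 5·0 + 1·0 + 5·5 = 4
t_27 = 5·4 + 1·0 + 5·0 = 6
t_28 = 5·6 + 1·4 + 5·0 = 6
t_29 = 5·6 + 1·6 + 5·4 = 0
t_30 = 5·0 + 1·6 + 5·6 = 1
t_31 = 5·1 + 1·0 + 5·6 = 0
t_32 = 5·0 + 1·1 + 5·0 = 1
t_33 = 5·1 + 1·0 + 5·1 = 3
t_34 = 5·3 + 1·1 + 5·0 = 2
t_35 = 5·2 + 1·3 + 5·1 = 4
t_36 = 5·4 + 1·2 + 5·3 = 2
t_37 = 5·2 + 1·4 + 5·2 = 3
t_38 = 5·3 + 1·2 + 5·4 = 2
t_39 = 5·2 + 1·3 + 5·2 = 2
t_40 = 5·2 + 1·2 + 5·3 = 6
t_41 = 5·6 + 1·2 + 5·2 = 0
t_42 = 5·0 + 1·6 + 5·2 = 2
t_43 = 5·2 + 1·0 + 5·6 = 5
t_44 = 5·5 + 1·2 + 5·0 = 6
t_45 = 5·6 + 1·5 + 5·2 = 3
t_46 = 5·3 + 1·6 + 5·5 = 4
t_47 = 5·4 + 1·3 + 5·6 = 4
t_48 = 5·4 + 1·4 + 5·3 = 4
t_49 = 5·4 + 1·4 + 5·4 = 2
t_50 = 5·2 + 1·4 + 5·4 = 6
t_51 = 5·6 + 1·2 + 5·4 = 3
t_52 = 5·3 + 1·6 + 5·2 = 3
t_53 = 5·3 + 1·3 + 5·6 = 6
t_54 = 5·6 + 1·3 + 5·3 = 6
t_55 = 5·6 + 1·6 + 5·3 = 2
t_56 = 5·2 + 1·6 + 5·6 = 4
t_57 = 5·4 + 1·2 + 5·6 = 3
t_58 = 5·3 + 1·4 + 5·2 = 1
t_59 = 5·1 + 1·3 + 5·4 = 0
t_60 = 5·0 + 1·1 + 5·3 = 2
t_61 = 5·2 + 1·0 + 5·1 = 1
t_62 = 5·1 + 1·2 + 5·0 = 0
t_63 = 5·0 + 1·1 + 5·2 = 4
t_64 = 5·4 + 1·0 + 5·1 = 4
t_65 = 5·4 + 1·4 + 5·0 = 3
t_66 = 5·3 + 1·4 + 5·4 = 4
t_67 = 5·4 + 1·3 + 5·4 = 1
t_68 = 5·1 + 1·4 + 5·3 = 3
t_69 = 5·3 + 1·1 + 5·4 = 1
t_70 = 5·1 + 1·3 + 5·1 = 6
t_71 = 5·6 + 1·1 + 5·3 = 4
t_72 = 5·4 + 1·6 + 5·1 = 3
t_73 = 5·3 + 1·4 + 5·6 = 0
t_74 = 5·0 + 1·3 + 5·4 = 2
t_75 = 5·2 + 1·0 + 5·3 = 4
t_76 = 5·4 + 1·2 + 5·0 = 1
t_77 = 5·1 + 1·4 + 5·2 = 5
t_78 = 5·5 + 1·1 + 5·4 = 4
t_79 = 5·4 + 1·5 + 5·1 = 2
t_80 = 5·2 + 1·4 + 5·5 = 4
t_81 = 5·4 + 1·2 + 5·4 = 0
t_82 = 5·0 + 1·4 + 5·2 = 0
t_83 = 5·0 + 1·0 + 5·4 = 6
t_84 = 5·6 + 1·0 + 5·0 = 2
t_85 = 5·2 + 1·6 + 5·0 = 2
t_86 = 5·2 + 1·2 + 5·6 = 0
t_87 = 5·0 + 1·2 + 5·2 = 5
t_88 = 5·5 + 1·0 + 5·2 = 0
t_89 = 5·0 + 1·5 + 5·0 = 5
t_90 = 5·5 + 1·0 + 5·5 = 1
t_91 = 5·1 + 1·5 + 5·0 = 3
t_92 = 5·3 + 1·1 + 5·5 = 6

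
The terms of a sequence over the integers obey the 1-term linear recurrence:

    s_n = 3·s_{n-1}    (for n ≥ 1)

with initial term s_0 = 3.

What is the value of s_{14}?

14348907

s_1 = 3·3 = 9
s_2 = 3·9 = 27
s_3 = 3·27 = 81
s_4 = 3·81 = 243
s_5 = 3·243 = 729
s_6 = 3·729 = 2187
s_7 = 3·2187 = 6561
s_8 = 3·6561 = 19683
s_9 = 3·19683 = 59049
s_10 = 3·59049 = 177147
s_11 = 3·177147 = 531441
s_12 = 3·531441 = 1594323
s_13 = 3·1594323 = 4782969
s_14 = 3·4782969 = 14348907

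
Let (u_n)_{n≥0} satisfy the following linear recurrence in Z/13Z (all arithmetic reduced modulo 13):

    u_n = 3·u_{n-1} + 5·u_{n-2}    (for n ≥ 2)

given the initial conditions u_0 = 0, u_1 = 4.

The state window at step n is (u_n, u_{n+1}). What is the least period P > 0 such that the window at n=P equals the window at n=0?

n=0: window = (0, 4)
n=1: window = (4, 12)
n=2: window = (12, 4)
n=3: window = (4, 7)
n=4: window = (7, 2)
n=5: window = (2, 2)
n=6: window = (2, 3)
n=7: window = (3, 6)
n=8: window = (6, 7)
n=9: window = (7, 12)
n=10: window = (12, 6)
n=11: window = (6, 0)
n=12: window = (0, 4)
window at n=12 equals window at n=0 → period = 12

12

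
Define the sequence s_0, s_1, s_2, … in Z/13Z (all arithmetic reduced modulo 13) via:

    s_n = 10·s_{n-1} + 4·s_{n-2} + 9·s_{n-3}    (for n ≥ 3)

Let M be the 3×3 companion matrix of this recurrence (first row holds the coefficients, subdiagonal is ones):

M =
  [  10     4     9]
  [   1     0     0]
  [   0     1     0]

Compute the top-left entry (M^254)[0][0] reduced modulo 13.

1

(M^254)[0][0] is the top entry after applying M 254 times to the unit state (1, 0, 0). Equivalently it is h_{256} for the auxiliary sequence (h_n) obeying the same recurrence with h_2 = 1 and h_i = 0 for 0 ≤ i < 2:
h_3 = 10·1 + 4·0 + 9·0 = 10
h_4 = 10·10 + 4·1 + 9·0 = 0
h_5 = 10·0 + 4·10 + 9·1 = 10
h_6 = 10·10 + 4·0 + 9·10 = 8
h_7 = 10·8 + 4·10 + 9·0 = 3
h_8 = 10·3 + 4·8 + 9·10 = 9
Continuing the recurrence:
  h_9 = 5;  h_10 = 9;  h_11 = 9;  h_12 = 2;  h_13 = 7;  h_14 = 3
  h_15 = 11;  h_16 = 3;  h_17 = 10;  h_18 = 3;  h_19 = 6;  h_20 = 6
  h_21 = 7;  h_22 = 5;  h_23 = 2;  h_24 = 12;  h_25 = 4;  h_26 = 2
  h_27 = 1;  h_28 = 2;  h_29 = 3;  h_30 = 8;  h_31 = 6;  h_32 = 2
  h_33 = 12;  h_34 = 0;  h_35 = 1;  h_36 = 1;  h_37 = 1;  h_38 = 10
  h_39 = 9;  h_40 = 9;  h_41 = 8;  h_42 = 2;  h_43 = 3;  h_44 = 6
  h_45 = 12;  h_46 = 2;  h_47 = 5;  h_48 = 10;  h_49 = 8;  h_50 = 9
  h_51 = 4;  h_52 = 5;  h_53 = 4;  h_54 = 5;  h_55 = 7;  h_56 = 9
  h_57 = 7;  h_58 = 0;  h_59 = 5;  h_60 = 9;  h_61 = 6;  h_62 = 11
  h_63 = 7;  h_64 = 12;  h_65 = 0;  h_66 = 7;  h_67 = 9;  h_68 = 1
  h_69 = 5;  h_70 = 5;  h_71 = 1;  h_72 = 10;  h_73 = 6;  h_74 = 5
  h_75 = 8;  h_76 = 11;  h_77 = 5;  h_78 = 10;  h_79 = 11;  h_80 = 0
  h_81 = 4;  h_82 = 9;  h_83 = 2;  h_84 = 1;  h_85 = 8;  h_86 = 11
  h_87 = 8;  h_88 = 1;  h_89 = 11;  h_90 = 4;  h_91 = 2;  h_92 = 5
  h_93 = 3;  h_94 = 3;  h_95 = 9;  h_96 = 12;  h_97 = 1;  h_98 = 9
  h_99 = 7;  h_100 = 11;  h_101 = 11;  h_102 = 9;  h_103 = 12;  h_104 = 8
  h_105 = 1;  h_106 = 7;  h_107 = 3;  h_108 = 2;  h_109 = 4;  h_110 = 10
  h_111 = 4;  h_112 = 12;  h_113 = 5;  h_114 = 4;  h_115 = 12;  h_116 = 12
  h_117 = 9;  h_118 = 12;  h_119 = 4;  h_120 = 0;  h_121 = 7;  h_122 = 2
  h_123 = 9;  h_124 = 5;  h_125 = 0;  h_126 = 10;  h_127 = 2;  h_128 = 8
  h_129 = 9;  h_130 = 10;  h_131 = 0;  h_132 = 4;  h_133 = 0;  h_134 = 3
  h_135 = 1;  h_136 = 9;  h_137 = 4;  h_138 = 7;  h_139 = 11;  h_140 = 5
  h_141 = 1;  h_142 = 12;  h_143 = 0;  h_144 = 5;  h_145 = 2;  h_146 = 1
  h_147 = 11;  h_148 = 2;  h_149 = 8;  h_150 = 5;  h_151 = 9;  h_152 = 0
  h_153 = 3;  h_154 = 7;  h_155 = 4;  h_156 = 4;  h_157 = 2;  h_158 = 7
  h_159 = 10;  h_160 = 3;  h_161 = 3;  h_162 = 2;  h_163 = 7;  h_164 = 1
  h_165 = 4;  h_166 = 3;  h_167 = 3;  h_168 = 0;  h_169 = 0;  h_170 = 1
  h_171 = 10;  h_172 = 0;  h_173 = 10;  h_174 = 8;  h_175 = 3;  h_176 = 9
  h_177 = 5;  h_178 = 9;  h_179 = 9;  h_180 = 2;  h_181 = 7;  h_182 = 3
  h_183 = 11;  h_184 = 3;  h_185 = 10;  h_186 = 3;  h_187 = 6;  h_188 = 6
  h_189 = 7;  h_190 = 5;  h_191 = 2;  h_192 = 12;  h_193 = 4;  h_194 = 2
  h_195 = 1;  h_196 = 2;  h_197 = 3;  h_198 = 8;  h_199 = 6;  h_200 = 2
  h_201 = 12;  h_202 = 0;  h_203 = 1;  h_204 = 1;  h_205 = 1;  h_206 = 10
  h_207 = 9;  h_208 = 9;  h_209 = 8;  h_210 = 2;  h_211 = 3;  h_212 = 6
  h_213 = 12;  h_214 = 2;  h_215 = 5;  h_216 = 10;  h_217 = 8;  h_218 = 9
  h_219 = 4;  h_220 = 5;  h_221 = 4;  h_222 = 5;  h_223 = 7;  h_224 = 9
  h_225 = 7;  h_226 = 0;  h_227 = 5;  h_228 = 9;  h_229 = 6;  h_230 = 11
  h_231 = 7;  h_232 = 12;  h_233 = 0;  h_234 = 7;  h_235 = 9;  h_236 = 1
  h_237 = 5;  h_238 = 5;  h_239 = 1;  h_240 = 10;  h_241 = 6;  h_242 = 5
  h_243 = 8;  h_244 = 11;  h_245 = 5;  h_246 = 10;  h_247 = 11;  h_248 = 0
  h_249 = 4;  h_250 = 9;  h_251 = 2;  h_252 = 1;  h_253 = 8;  h_254 = 11
h_255 = 10·11 + 4·8 + 9·1 = 8
h_256 = 10·8 + 4·11 + 9·8 = 1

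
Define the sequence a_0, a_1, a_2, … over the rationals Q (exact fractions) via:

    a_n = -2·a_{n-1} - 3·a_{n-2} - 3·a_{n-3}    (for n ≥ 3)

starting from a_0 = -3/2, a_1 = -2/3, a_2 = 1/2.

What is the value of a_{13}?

306

a_3 = -2·1/2 + -3·-2/3 + -3·-3/2 = 11/2
a_4 = -2·11/2 + -3·1/2 + -3·-2/3 = -21/2
a_5 = -2·-21/2 + -3·11/2 + -3·1/2 = 3
a_6 = -2·3 + -3·-21/2 + -3·11/2 = 9
a_7 = -2·9 + -3·3 + -3·-21/2 = 9/2
a_8 = -2·9/2 + -3·9 + -3·3 = -45
a_9 = -2·-45 + -3·9/2 + -3·9 = 99/2
a_10 = -2·99/2 + -3·-45 + -3·9/2 = 45/2
a_11 = -2·45/2 + -3·99/2 + -3·-45 = -117/2
a_12 = -2·-117/2 + -3·45/2 + -3·99/2 = -99
a_13 = -2·-99 + -3·-117/2 + -3·45/2 = 306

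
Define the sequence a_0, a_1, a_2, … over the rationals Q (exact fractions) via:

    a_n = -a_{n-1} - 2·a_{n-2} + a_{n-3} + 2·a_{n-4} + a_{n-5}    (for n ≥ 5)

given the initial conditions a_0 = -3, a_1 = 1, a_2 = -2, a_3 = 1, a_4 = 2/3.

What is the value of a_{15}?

-605

a_5 = -1·2/3 + -2·1 + 1·-2 + 2·1 + 1·-3 = -17/3
a_6 = -1·-17/3 + -2·2/3 + 1·1 + 2·-2 + 1·1 = 7/3
a_7 = -1·7/3 + -2·-17/3 + 1·2/3 + 2·1 + 1·-2 = 29/3
a_8 = -1·29/3 + -2·7/3 + 1·-17/3 + 2·2/3 + 1·1 = -53/3
a_9 = -1·-53/3 + -2·29/3 + 1·7/3 + 2·-17/3 + 1·2/3 = -10
a_10 = -1·-10 + -2·-53/3 + 1·29/3 + 2·7/3 + 1·-17/3 = 54
a_11 = -1·54 + -2·-10 + 1·-53/3 + 2·29/3 + 1·7/3 = -30
a_12 = -1·-30 + -2·54 + 1·-10 + 2·-53/3 + 1·29/3 = -341/3
a_13 = -1·-341/3 + -2·-30 + 1·54 + 2·-10 + 1·-53/3 = 190
a_14 = -1·190 + -2·-341/3 + 1·-30 + 2·54 + 1·-10 = 316/3
a_15 = -1·316/3 + -2·190 + 1·-341/3 + 2·-30 + 1·54 = -605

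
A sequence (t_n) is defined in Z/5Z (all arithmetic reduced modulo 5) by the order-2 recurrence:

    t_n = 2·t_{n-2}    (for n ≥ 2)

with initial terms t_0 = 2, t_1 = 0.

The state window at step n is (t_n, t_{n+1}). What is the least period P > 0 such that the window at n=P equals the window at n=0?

n=0: window = (2, 0)
n=1: window = (0, 4)
n=2: window = (4, 0)
n=3: window = (0, 3)
n=4: window = (3, 0)
n=5: window = (0, 1)
n=6: window = (1, 0)
n=7: window = (0, 2)
n=8: window = (2, 0)
window at n=8 equals window at n=0 → period = 8

8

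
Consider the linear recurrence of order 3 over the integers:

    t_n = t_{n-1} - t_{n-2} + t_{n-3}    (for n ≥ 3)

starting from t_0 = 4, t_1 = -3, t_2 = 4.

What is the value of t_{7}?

11

t_3 = 1·4 + -1·-3 + 1·4 = 11
t_4 = 1·11 + -1·4 + 1·-3 = 4
t_5 = 1·4 + -1·11 + 1·4 = -3
t_6 = 1·-3 + -1·4 + 1·11 = 4
t_7 = 1·4 + -1·-3 + 1·4 = 11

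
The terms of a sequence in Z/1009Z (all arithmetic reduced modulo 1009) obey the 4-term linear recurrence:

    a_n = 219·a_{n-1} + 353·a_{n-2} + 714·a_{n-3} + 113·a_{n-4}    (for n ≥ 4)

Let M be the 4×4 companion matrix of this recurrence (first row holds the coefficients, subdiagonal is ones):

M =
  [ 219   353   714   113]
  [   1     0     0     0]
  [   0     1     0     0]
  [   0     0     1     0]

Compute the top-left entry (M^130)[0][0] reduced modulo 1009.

(M^130)[0][0] is the top entry after applying M 130 times to the unit state (1, 0, 0, 0). Equivalently it is h_{133} for the auxiliary sequence (h_n) obeying the same recurrence with h_3 = 1 and h_i = 0 for 0 ≤ i < 3:
h_4 = 219·1 + 353·0 + 714·0 + 113·0 = 219
h_5 = 219·219 + 353·1 + 714·0 + 113·0 = 891
h_6 = 219·891 + 353·219 + 714·1 + 113·0 = 720
h_7 = 219·720 + 353·891 + 714·219 + 113·1 = 75
h_8 = 219·75 + 353·720 + 714·891 + 113·219 = 199
h_9 = 219·199 + 353·75 + 714·720 + 113·891 = 717
Continuing the recurrence:
  h_10 = 958;  h_11 = 1001;  h_12 = 80;  h_13 = 781;  h_14 = 130;  h_15 = 166
  h_16 = 131;  h_17 = 975;  h_18 = 481;  h_19 = 802;  h_20 = 970;  h_21 = 685
  h_22 = 425;  h_23 = 114;  h_24 = 797;  h_25 = 330;  h_26 = 730;  h_27 = 650
  h_28 = 250;  h_29 = 195;  h_30 = 506;  h_31 = 756;  h_32 = 99;  h_33 = 883
  h_34 = 933;  h_35 = 146;  h_36 = 26;  h_37 = 838;  h_38 = 791;  h_39 = 614
  h_40 = 914;  h_41 = 782;  h_42 = 571;  h_43 = 56;  h_44 = 654;  h_45 = 177
  h_46 = 802;  h_47 = 58;  h_48 = 669;  h_49 = 846;  h_50 = 537;  h_51 = 433
  h_52 = 434;  h_53 = 431;  h_54 = 935;  h_55 = 332;  h_56 = 771;  h_57 = 401
  h_58 = 421;  h_59 = 436;  h_60 = 26;  h_61 = 0;  h_62 = 779;  h_63 = 309
  h_64 = 518;  h_65 = 786;  h_66 = 728;  h_67 = 153;  h_68 = 111;  h_69 = 808
  h_70 = 5;  h_71 = 451;  h_72 = 842;  h_73 = 569;  h_74 = 783;  h_75 = 350
  h_76 = 847;  h_77 = 86;  h_78 = 354;  h_79 = 487;  h_80 = 265;  h_81 = 28
  h_82 = 50;  h_83 = 717;  h_84 = 612;  h_85 = 195;  h_86 = 408;  h_87 = 146
  h_88 = 964;  h_89 = 871;  h_90 = 314;  h_91 = 384;  h_92 = 511;  h_93 = 1004
  h_94 = 590;  h_95 = 921;  h_96 = 2;  h_97 = 595;  h_98 = 652;  h_99 = 238
  h_100 = 25;  h_101 = 708;  h_102 = 858;  h_103 = 268;  h_104 = 145;  h_105 = 676
  h_106 = 188;  h_107 = 933;  h_108 = 882;  h_109 = 593;  h_110 = 557;  h_111 = 985
  h_112 = 61;  h_113 = 409;  h_114 = 514;  h_115 = 130;  h_116 = 295;  h_117 = 37
  h_118 = 800;  h_119 = 900;  h_120 = 447;  h_121 = 136;  h_122 = 367;  h_123 = 343
  h_124 = 142;  h_125 = 758;  h_126 = 19;  h_127 = 210;  h_128 = 519;  h_129 = 455
  h_130 = 60;  h_131 = 993
h_132 = 219·993 + 353·60 + 714·455 + 113·519 = 620
h_133 = 219·620 + 353·993 + 714·60 + 113·455 = 389

389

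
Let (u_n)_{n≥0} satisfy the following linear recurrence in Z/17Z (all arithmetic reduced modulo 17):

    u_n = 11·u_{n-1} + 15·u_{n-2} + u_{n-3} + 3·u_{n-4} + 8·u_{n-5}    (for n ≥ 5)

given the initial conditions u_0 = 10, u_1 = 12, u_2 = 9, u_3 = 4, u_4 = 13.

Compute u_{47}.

15

u_5 = 11·13 + 15·4 + 1·9 + 3·12 + 8·10 = 5
u_6 = 11·5 + 15·13 + 1·4 + 3·9 + 8·12 = 3
u_7 = 11·3 + 15·5 + 1·13 + 3·4 + 8·9 = 1
u_8 = 11·1 + 15·3 + 1·5 + 3·13 + 8·4 = 13
u_9 = 11·13 + 15·1 + 1·3 + 3·5 + 8·13 = 8
u_10 = 11·8 + 15·13 + 1·1 + 3·3 + 8·5 = 10
u_11 = 11·10 + 15·8 + 1·13 + 3·1 + 8·3 = 15
u_12 = 11·15 + 15·10 + 1·8 + 3·13 + 8·1 = 13
u_13 = 11·13 + 15·15 + 1·10 + 3·8 + 8·13 = 13
u_14 = 11·13 + 15·13 + 1·15 + 3·10 + 8·8 = 5
u_15 = 11·5 + 15·13 + 1·13 + 3·15 + 8·10 = 14
u_16 = 11·14 + 15·5 + 1·13 + 3·13 + 8·15 = 10
u_17 = 11·10 + 15·14 + 1·5 + 3·13 + 8·13 = 9
u_18 = 11·9 + 15·10 + 1·14 + 3·5 + 8·13 = 8
u_19 = 11·8 + 15·9 + 1·10 + 3·14 + 8·5 = 9
u_20 = 11·9 + 15·8 + 1·9 + 3·10 + 8·14 = 13
u_21 = 11·13 + 15·9 + 1·8 + 3·9 + 8·10 = 2
u_22 = 11·2 + 15·13 + 1·9 + 3·8 + 8·9 = 16
u_23 = 11·16 + 15·2 + 1·13 + 3·9 + 8·8 = 4
u_24 = 11·4 + 15·16 + 1·2 + 3·13 + 8·9 = 6
u_25 = 11·6 + 15·4 + 1·16 + 3·2 + 8·13 = 14
u_26 = 11·14 + 15·6 + 1·4 + 3·16 + 8·2 = 6
u_27 = 11·6 + 15·14 + 1·6 + 3·4 + 8·16 = 14
u_28 = 11·14 + 15·6 + 1·14 + 3·6 + 8·4 = 2
u_29 = 11·2 + 15·14 + 1·6 + 3·14 + 8·6 = 5
u_30 = 11·5 + 15·2 + 1·14 + 3·6 + 8·14 = 8
u_31 = 11·8 + 15·5 + 1·2 + 3·14 + 8·6 = 0
u_32 = 11·0 + 15·8 + 1·5 + 3·2 + 8·14 = 5
u_33 = 11·5 + 15·0 + 1·8 + 3·5 + 8·2 = 9
u_34 = 11·9 + 15·5 + 1·0 + 3·8 + 8·5 = 0
u_35 = 11·0 + 15·9 + 1·5 + 3·0 + 8·8 = 0
u_36 = 11·0 + 15·0 + 1·9 + 3·5 + 8·0 = 7
u_37 = 11·7 + 15·0 + 1·0 + 3·9 + 8·5 = 8
u_38 = 11·8 + 15·7 + 1·0 + 3·0 + 8·9 = 10
u_39 = 11·10 + 15·8 + 1·7 + 3·0 + 8·0 = 16
u_40 = 11·16 + 15·10 + 1·8 + 3·7 + 8·0 = 15
u_41 = 11·15 + 15·16 + 1·10 + 3·8 + 8·7 = 2
u_42 = 11·2 + 15·15 + 1·16 + 3·10 + 8·8 = 0
u_43 = 11·0 + 15·2 + 1·15 + 3·16 + 8·10 = 3
u_44 = 11·3 + 15·0 + 1·2 + 3·15 + 8·16 = 4
u_45 = 11·4 + 15·3 + 1·0 + 3·2 + 8·15 = 11
u_46 = 11·11 + 15·4 + 1·3 + 3·0 + 8·2 = 13
u_47 = 11·13 + 15·11 + 1·4 + 3·3 + 8·0 = 15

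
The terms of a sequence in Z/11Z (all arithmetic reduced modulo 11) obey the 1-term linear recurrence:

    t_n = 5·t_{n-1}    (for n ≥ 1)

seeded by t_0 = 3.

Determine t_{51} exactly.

t_1 = 5·3 = 4
t_2 = 5·4 = 9
t_3 = 5·9 = 1
t_4 = 5·1 = 5
t_5 = 5·5 = 3
(t_5) = (3) = (t_0), so the sequence has period 5.
51 ≡ 1 (mod 5), hence t_51 = t_1 = 4.

4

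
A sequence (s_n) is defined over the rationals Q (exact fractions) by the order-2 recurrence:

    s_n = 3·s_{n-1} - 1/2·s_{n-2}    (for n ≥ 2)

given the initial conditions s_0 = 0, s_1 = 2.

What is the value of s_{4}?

48

s_2 = 3·2 + -1/2·0 = 6
s_3 = 3·6 + -1/2·2 = 17
s_4 = 3·17 + -1/2·6 = 48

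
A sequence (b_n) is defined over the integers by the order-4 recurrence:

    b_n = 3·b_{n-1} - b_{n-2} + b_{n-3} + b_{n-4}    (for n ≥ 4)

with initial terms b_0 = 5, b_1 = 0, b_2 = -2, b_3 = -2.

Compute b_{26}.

3124367468

b_4 = 3·-2 + -1·-2 + 1·0 + 1·5 = 1
b_5 = 3·1 + -1·-2 + 1·-2 + 1·0 = 3
b_6 = 3·3 + -1·1 + 1·-2 + 1·-2 = 4
b_7 = 3·4 + -1·3 + 1·1 + 1·-2 = 8
b_8 = 3·8 + -1·4 + 1·3 + 1·1 = 24
b_9 = 3·24 + -1·8 + 1·4 + 1·3 = 71
b_10 = 3·71 + -1·24 + 1·8 + 1·4 = 201
b_11 = 3·201 + -1·71 + 1·24 + 1·8 = 564
b_12 = 3·564 + -1·201 + 1·71 + 1·24 = 1586
b_13 = 3·1586 + -1·564 + 1·201 + 1·71 = 4466
b_14 = 3·4466 + -1·1586 + 1·564 + 1·201 = 12577
b_15 = 3·12577 + -1·4466 + 1·1586 + 1·564 = 35415
b_16 = 3·35415 + -1·12577 + 1·4466 + 1·1586 = 99720
b_17 = 3·99720 + -1·35415 + 1·12577 + 1·4466 = 280788
b_18 = 3·280788 + -1·99720 + 1·35415 + 1·12577 = 790636
b_19 = 3·790636 + -1·280788 + 1·99720 + 1·35415 = 2226255
b_20 = 3·2226255 + -1·790636 + 1·280788 + 1·99720 = 6268637
b_21 = 3·6268637 + -1·2226255 + 1·790636 + 1·280788 = 17651080
b_22 = 3·17651080 + -1·6268637 + 1·2226255 + 1·790636 = 49701494
b_23 = 3·49701494 + -1·17651080 + 1·6268637 + 1·2226255 = 139948294
b_24 = 3·139948294 + -1·49701494 + 1·17651080 + 1·6268637 = 394063105
b_25 = 3·394063105 + -1·139948294 + 1·49701494 + 1·17651080 = 1109593595
b_26 = 3·1109593595 + -1·394063105 + 1·139948294 + 1·49701494 = 3124367468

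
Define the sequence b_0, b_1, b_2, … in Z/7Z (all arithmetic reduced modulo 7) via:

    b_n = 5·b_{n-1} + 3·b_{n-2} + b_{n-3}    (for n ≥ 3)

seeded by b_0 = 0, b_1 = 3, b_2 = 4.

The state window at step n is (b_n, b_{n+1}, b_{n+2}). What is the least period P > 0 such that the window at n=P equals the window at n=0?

48

n=0: window = (0, 3, 4)
n=1: window = (3, 4, 1)
n=2: window = (4, 1, 6)
n=3: window = (1, 6, 2)
n=4: window = (6, 2, 1)
n=5: window = (2, 1, 3)
n=6: window = (1, 3, 6)
n=7: window = (3, 6, 5)
n=8: window = (6, 5, 4)
n=9: window = (5, 4, 6)
n=10: window = (4, 6, 5)
n=11: window = (6, 5, 5)
n=12: window = (5, 5, 4)
n=13: window = (5, 4, 5)
n=14: window = (4, 5, 0)
n=15: window = (5, 0, 5)
n=16: window = (0, 5, 2)
n=17: window = (5, 2, 4)
n=18: window = (2, 4, 3)
n=19: window = (4, 3, 1)
n=20: window = (3, 1, 4)
n=21: window = (1, 4, 5)
n=22: window = (4, 5, 3)
n=23: window = (5, 3, 6)
n=24: window = (3, 6, 2)
n=25: window = (6, 2, 3)
n=26: window = (2, 3, 6)
n=27: window = (3, 6, 6)
n=28: window = (6, 6, 2)
n=29: window = (6, 2, 6)
n=30: window = (2, 6, 0)
n=31: window = (6, 0, 6)
n=32: window = (0, 6, 1)
n=33: window = (6, 1, 2)
n=34: window = (1, 2, 5)
n=35: window = (2, 5, 4)
n=36: window = (5, 4, 2)
n=37: window = (4, 2, 6)
n=38: window = (2, 6, 5)
n=39: window = (6, 5, 3)
n=40: window = (5, 3, 1)
…
n=46: window = (1, 3, 0)
n=47: window = (3, 0, 3)
n=48: window = (0, 3, 4)
window at n=48 equals window at n=0 → period = 48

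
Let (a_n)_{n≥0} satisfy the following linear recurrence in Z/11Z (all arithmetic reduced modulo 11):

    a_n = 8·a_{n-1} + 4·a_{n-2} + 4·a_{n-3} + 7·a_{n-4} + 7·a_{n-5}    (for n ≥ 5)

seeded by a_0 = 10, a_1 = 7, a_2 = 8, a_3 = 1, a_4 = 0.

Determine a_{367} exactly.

a_5 = 8·0 + 4·1 + 4·8 + 7·7 + 7·10 = 1
a_6 = 8·1 + 4·0 + 4·1 + 7·8 + 7·7 = 7
a_7 = 8·7 + 4·1 + 4·0 + 7·1 + 7·8 = 2
a_8 = 8·2 + 4·7 + 4·1 + 7·0 + 7·1 = 0
a_9 = 8·0 + 4·2 + 4·7 + 7·1 + 7·0 = 10
a_10 = 8·10 + 4·0 + 4·2 + 7·7 + 7·1 = 1
Continuing the recurrence:
  a_11 = 1;  a_12 = 0;  a_13 = 1;  a_14 = 1;  a_15 = 4;  a_16 = 3
  a_17 = 7;  a_18 = 10;  a_19 = 1;  a_20 = 4;  a_21 = 3;  a_22 = 9
  a_23 = 1;  a_24 = 3;  a_25 = 3;  a_26 = 3;  a_27 = 8;  a_28 = 6
  a_29 = 2;  a_30 = 4;  a_31 = 9;  a_32 = 7;  a_33 = 10;  a_34 = 10
  a_35 = 8;  a_36 = 3;  a_37 = 6;  a_38 = 1;  a_39 = 5;  a_40 = 2
  a_41 = 4;  a_42 = 10;  a_43 = 3;  a_44 = 8;  a_45 = 4;  a_46 = 9
  a_47 = 2;  a_48 = 2;  a_49 = 1;  a_50 = 5;  a_51 = 8;  a_52 = 6
  a_53 = 0;  a_54 = 10;  a_55 = 8;  a_56 = 4;  a_57 = 3;  a_58 = 10
  a_59 = 3;  a_60 = 6;  a_61 = 6;  a_62 = 10;  a_63 = 10;  a_64 = 9
  a_65 = 5;  a_66 = 8;  a_67 = 7;  a_68 = 10;  a_69 = 7;  a_70 = 6
  a_71 = 1;  a_72 = 3;  a_73 = 6;  a_74 = 1;  a_75 = 5;  a_76 = 8
  a_77 = 8;  a_78 = 0;  a_79 = 7;  a_80 = 3;  a_81 = 10;  a_82 = 0
  a_83 = 2;  a_84 = 5;  a_85 = 7;  a_86 = 0;  a_87 = 7;  a_88 = 1
  a_89 = 10;  a_90 = 7;  a_91 = 6;  a_92 = 7;  a_93 = 9;  a_94 = 1
  a_95 = 9;  a_96 = 5;  a_97 = 5;  a_98 = 1;  a_99 = 8;  a_100 = 10
  a_101 = 10;  a_102 = 7;  a_103 = 1;  a_104 = 4;  a_105 = 6;  a_106 = 0
  a_107 = 8;  a_108 = 2;  a_109 = 8;  a_110 = 3;  a_111 = 10;  a_112 = 7
  a_113 = 2;  a_114 = 7;  a_115 = 7;  a_116 = 2;  a_117 = 3;  a_118 = 2
  a_119 = 2;  a_120 = 0;  a_121 = 7;  a_122 = 0;  a_123 = 1;  a_124 = 6
  a_125 = 2;  a_126 = 5;  a_127 = 2;  a_128 = 5;  a_129 = 3;  a_130 = 2
  a_131 = 9;  a_132 = 9;  a_133 = 7;  a_134 = 9;  a_135 = 4;  a_136 = 2
  a_137 = 4;  a_138 = 3;  a_139 = 7;  a_140 = 5;  a_141 = 1;  a_142 = 6
  a_143 = 10;  a_144 = 5;  a_145 = 3;  a_146 = 1;  a_147 = 9;  a_148 = 6
  a_149 = 1;  a_150 = 8;  a_151 = 8;  a_152 = 7;  a_153 = 4;  a_154 = 1
  a_155 = 10;  a_156 = 7;  a_157 = 1;  a_158 = 1;  a_159 = 7;  a_160 = 7
  a_161 = 1;  a_162 = 1;  a_163 = 8;  a_164 = 5;  a_165 = 0;  a_166 = 0
  a_167 = 6;  a_168 = 7;  a_169 = 5;  a_170 = 4;  a_171 = 1;  a_172 = 3
  a_173 = 7;  a_174 = 3;  a_175 = 0;  a_176 = 2;  a_177 = 10;  a_178 = 4
  a_179 = 2;  a_180 = 9;  a_181 = 4;  a_182 = 9;  a_183 = 1;  a_184 = 5
  a_185 = 6;  a_186 = 9;  a_187 = 10;  a_188 = 6;  a_189 = 3;  a_190 = 6
  a_191 = 8;  a_192 = 3;  a_193 = 0;  a_194 = 8;  a_195 = 9;  a_196 = 5
  a_197 = 8;  a_198 = 0;  a_199 = 6;  a_200 = 2;  a_201 = 10;  a_202 = 3
  a_203 = 4;  a_204 = 8;  a_205 = 0;  a_206 = 7;  a_207 = 5;  a_208 = 9
  a_209 = 0;  a_210 = 6;  a_211 = 3;  a_212 = 3;  a_213 = 2;  a_214 = 5
  a_215 = 2;  a_216 = 9;  a_217 = 3;  a_218 = 7;  a_219 = 10;  a_220 = 10
  a_221 = 1;  a_222 = 4;  a_223 = 8;  a_224 = 4;  a_225 = 3;  a_226 = 8
  a_227 = 0;  a_228 = 7;  a_229 = 5;  a_230 = 2;  a_231 = 10;  a_232 = 3
  a_233 = 2;  a_234 = 7;  a_235 = 6;  a_236 = 10;  a_237 = 2;  a_238 = 0
  a_239 = 7;  a_240 = 0;  a_241 = 2;  a_242 = 3;  a_243 = 4;  a_244 = 2
  a_245 = 3;  a_246 = 6;  a_247 = 7;  a_248 = 2;  a_249 = 4;  a_250 = 10
  a_251 = 8;  a_252 = 7;  a_253 = 5;  a_254 = 0;  a_255 = 9;  a_256 = 10
  a_257 = 2;  a_258 = 6;  a_259 = 5;  a_260 = 7;  a_261 = 8;  a_262 = 3
  a_263 = 7;  a_264 = 8;  a_265 = 0;  a_266 = 5;  a_267 = 10;  a_268 = 7
  a_269 = 7;  a_270 = 5;  a_271 = 3;  a_272 = 4;  a_273 = 8;  a_274 = 0
  a_275 = 5;  a_276 = 0;  a_277 = 5;  a_278 = 6;  a_279 = 4;  a_280 = 1
  a_281 = 6;  a_282 = 2;  a_283 = 4;  a_284 = 0;  a_285 = 7;  a_286 = 7
  a_287 = 5;  a_288 = 3;  a_289 = 0;  a_290 = 9;  a_291 = 3;  a_292 = 6
  a_293 = 7;  a_294 = 1;  a_295 = 1;  a_296 = 4;  a_297 = 10;  a_298 = 2
  a_299 = 9;  a_300 = 1;  a_301 = 7;  a_302 = 4;  a_303 = 9;  a_304 = 10
  a_305 = 1;  a_306 = 7;  a_307 = 4;  a_308 = 10;  a_309 = 3;  a_310 = 4
  a_311 = 7;  a_312 = 6;  a_313 = 7;  a_314 = 3;  a_315 = 10;  a_316 = 2
  a_317 = 5;  a_318 = 4;  a_319 = 8;  a_320 = 8;  a_321 = 7;  a_322 = 7
  a_323 = 2;  a_324 = 8;  a_325 = 7;  a_326 = 7;  a_327 = 3;  a_328 = 7
  a_329 = 3;  a_330 = 8;  a_331 = 9;  a_332 = 10;  a_333 = 9;  a_334 = 5
  a_335 = 4;  a_336 = 1;  a_337 = 1;  a_338 = 5;  a_339 = 1;  a_340 = 1
  a_341 = 2;  a_342 = 0;  a_343 = 10;  a_344 = 3;  a_345 = 8;  a_346 = 9
  a_347 = 10;  a_348 = 8;  a_349 = 8;  a_350 = 2;  a_351 = 4;  a_352 = 0
  a_353 = 4;  a_354 = 8;  a_355 = 1;  a_356 = 7;  a_357 = 10;  a_358 = 9
  a_359 = 5;  a_360 = 7;  a_361 = 0;  a_362 = 5;  a_363 = 1;  a_364 = 2
  a_365 = 1
a_366 = 8·1 + 4·2 + 4·1 + 7·5 + 7·0 = 0
a_367 = 8·0 + 4·1 + 4·2 + 7·1 + 7·5 = 10

10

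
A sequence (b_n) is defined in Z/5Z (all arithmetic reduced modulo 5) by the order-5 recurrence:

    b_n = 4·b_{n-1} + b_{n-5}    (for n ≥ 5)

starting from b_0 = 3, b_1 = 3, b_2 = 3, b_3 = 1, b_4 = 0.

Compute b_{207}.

2

b_5 = 4·0 + 0·1 + 0·3 + 0·3 + 1·3 = 3
b_6 = 4·3 + 0·0 + 0·1 + 0·3 + 1·3 = 0
b_7 = 4·0 + 0·3 + 0·0 + 0·1 + 1·3 = 3
b_8 = 4·3 + 0·0 + 0·3 + 0·0 + 1·1 = 3
b_9 = 4·3 + 0·3 + 0·0 + 0·3 + 1·0 = 2
b_10 = 4·2 + 0·3 + 0·3 + 0·0 + 1·3 = 1
Continuing the recurrence:
  b_11 = 4;  b_12 = 4;  b_13 = 4;  b_14 = 3;  b_15 = 3;  b_16 = 1
  b_17 = 3;  b_18 = 1;  b_19 = 2;  b_20 = 1;  b_21 = 0;  b_22 = 3
  b_23 = 3;  b_24 = 4;  b_25 = 2;  b_26 = 3;  b_27 = 0;  b_28 = 3
  b_29 = 1;  b_30 = 1;  b_31 = 2;  b_32 = 3;  b_33 = 0;  b_34 = 1
  b_35 = 0;  b_36 = 2;  b_37 = 1;  b_38 = 4;  b_39 = 2;  b_40 = 3
  b_41 = 4;  b_42 = 2;  b_43 = 2;  b_44 = 0;  b_45 = 3;  b_46 = 1
  b_47 = 1;  b_48 = 1;  b_49 = 4;  b_50 = 4;  b_51 = 2;  b_52 = 4
  b_53 = 2;  b_54 = 2;  b_55 = 2;  b_56 = 0;  b_57 = 4;  b_58 = 3
  b_59 = 4;  b_60 = 3;  b_61 = 2;  b_62 = 2;  b_63 = 1;  b_64 = 3
  b_65 = 0;  b_66 = 2;  b_67 = 0;  b_68 = 1;  b_69 = 2;  b_70 = 3
  b_71 = 4;  b_72 = 1;  b_73 = 0;  b_74 = 2;  b_75 = 1;  b_76 = 3
  b_77 = 3;  b_78 = 2;  b_79 = 0;  b_80 = 1;  b_81 = 2;  b_82 = 1
  b_83 = 1;  b_84 = 4;  b_85 = 2;  b_86 = 0;  b_87 = 1;  b_88 = 0
  b_89 = 4;  b_90 = 3;  b_91 = 2;  b_92 = 4;  b_93 = 1;  b_94 = 3
  b_95 = 0;  b_96 = 2;  b_97 = 2;  b_98 = 4;  b_99 = 4;  b_100 = 1
  b_101 = 1;  b_102 = 1;  b_103 = 3;  b_104 = 1;  b_105 = 0;  b_106 = 1
  b_107 = 0;  b_108 = 3;  b_109 = 3;  b_110 = 2;  b_111 = 4;  b_112 = 1
  b_113 = 2;  b_114 = 1;  b_115 = 1;  b_116 = 3;  b_117 = 3;  b_118 = 4
  b_119 = 2;  b_120 = 4;  b_121 = 4;  b_122 = 4;  b_123 = 0;  b_124 = 2
  b_125 = 2;  b_126 = 2;  b_127 = 2;  b_128 = 3;  b_129 = 4;  b_130 = 3
  b_131 = 4;  b_132 = 3;  b_133 = 0;  b_134 = 4;  b_135 = 4;  b_136 = 0
  b_137 = 3;  b_138 = 2;  b_139 = 2;  b_140 = 2;  b_141 = 3;  b_142 = 0
  b_143 = 2;  b_144 = 0;  b_145 = 2;  b_146 = 1;  b_147 = 4;  b_148 = 3
  b_149 = 2;  b_150 = 0;  b_151 = 1;  b_152 = 3;  b_153 = 0;  b_154 = 2
  b_155 = 3;  b_156 = 3;  b_157 = 0;  b_158 = 0;  b_159 = 2;  b_160 = 1
  b_161 = 2;  b_162 = 3;  b_163 = 2;  b_164 = 0;  b_165 = 1;  b_166 = 1
  b_167 = 2;  b_168 = 0;  b_169 = 0;  b_170 = 1;  b_171 = 0;  b_172 = 2
  b_173 = 3;  b_174 = 2;  b_175 = 4;  b_176 = 1;  b_177 = 1;  b_178 = 2
  b_179 = 0;  b_180 = 4;  b_181 = 2;  b_182 = 4;  b_183 = 3;  b_184 = 2
  b_185 = 2;  b_186 = 0;  b_187 = 4;  b_188 = 4;  b_189 = 3;  b_190 = 4
  b_191 = 1;  b_192 = 3;  b_193 = 1;  b_194 = 2;  b_195 = 2;  b_196 = 4
  b_197 = 4;  b_198 = 2;  b_199 = 0;  b_200 = 2;  b_201 = 2;  b_202 = 2
  b_203 = 0;  b_204 = 0;  b_205 = 2
b_206 = 4·2 + 0·0 + 0·0 + 0·2 + 1·2 = 0
b_207 = 4·0 + 0·2 + 0·0 + 0·0 + 1·2 = 2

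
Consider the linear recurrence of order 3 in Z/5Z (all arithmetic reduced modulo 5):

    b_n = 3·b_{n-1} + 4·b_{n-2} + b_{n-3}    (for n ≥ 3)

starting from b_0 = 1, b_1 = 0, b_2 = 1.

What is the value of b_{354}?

1

b_3 = 3·1 + 4·0 + 1·1 = 4
b_4 = 3·4 + 4·1 + 1·0 = 1
b_5 = 3·1 + 4·4 + 1·1 = 0
b_6 = 3·0 + 4·1 + 1·4 = 3
b_7 = 3·3 + 4·0 + 1·1 = 0
b_8 = 3·0 + 4·3 + 1·0 = 2
b_9 = 3·2 + 4·0 + 1·3 = 4
b_10 = 3·4 + 4·2 + 1·0 = 0
b_11 = 3·0 + 4·4 + 1·2 = 3
b_12 = 3·3 + 4·0 + 1·4 = 3
b_13 = 3·3 + 4·3 + 1·0 = 1
b_14 = 3·1 + 4·3 + 1·3 = 3
b_15 = 3·3 + 4·1 + 1·3 = 1
b_16 = 3·1 + 4·3 + 1·1 = 1
b_17 = 3·1 + 4·1 + 1·3 = 0
b_18 = 3·0 + 4·1 + 1·1 = 0
b_19 = 3·0 + 4·0 + 1·1 = 1
b_20 = 3·1 + 4·0 + 1·0 = 3
b_21 = 3·3 + 4·1 + 1·0 = 3
b_22 = 3·3 + 4·3 + 1·1 = 2
b_23 = 3·2 + 4·3 + 1·3 = 1
b_24 = 3·1 + 4·2 + 1·3 = 4
b_25 = 3·4 + 4·1 + 1·2 = 3
b_26 = 3·3 + 4·4 + 1·1 = 1
b_27 = 3·1 + 4·3 + 1·4 = 4
b_28 = 3·4 + 4·1 + 1·3 = 4
b_29 = 3·4 + 4·4 + 1·1 = 4
b_30 = 3·4 + 4·4 + 1·4 = 2
b_31 = 3·2 + 4·4 + 1·4 = 1
b_32 = 3·1 + 4·2 + 1·4 = 0
b_33 = 3·0 + 4·1 + 1·2 = 1
(b_31, b_32, b_33) = (1, 0, 1) = (b_0, b_1, b_2), so the sequence has period 31.
354 ≡ 13 (mod 31), hence b_354 = b_13 = 1.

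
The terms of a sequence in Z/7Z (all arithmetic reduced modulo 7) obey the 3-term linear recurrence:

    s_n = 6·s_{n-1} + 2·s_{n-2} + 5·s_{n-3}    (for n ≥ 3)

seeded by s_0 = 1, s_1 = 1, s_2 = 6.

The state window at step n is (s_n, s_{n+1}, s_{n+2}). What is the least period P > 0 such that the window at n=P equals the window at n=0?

n=0: window = (1, 1, 6)
n=1: window = (1, 6, 1)
n=2: window = (6, 1, 2)
n=3: window = (1, 2, 2)
n=4: window = (2, 2, 0)
n=5: window = (2, 0, 0)
n=6: window = (0, 0, 3)
n=7: window = (0, 3, 4)
n=8: window = (3, 4, 2)
n=9: window = (4, 2, 0)
n=10: window = (2, 0, 3)
n=11: window = (0, 3, 0)
n=12: window = (3, 0, 6)
n=13: window = (0, 6, 2)
n=14: window = (6, 2, 3)
n=15: window = (2, 3, 3)
n=16: window = (3, 3, 6)
n=17: window = (3, 6, 1)
n=18: window = (6, 1, 5)
n=19: window = (1, 5, 6)
n=20: window = (5, 6, 2)
n=21: window = (6, 2, 0)
n=22: window = (2, 0, 6)
n=23: window = (0, 6, 4)
n=24: window = (6, 4, 1)
n=25: window = (4, 1, 2)
n=26: window = (1, 2, 6)
n=27: window = (2, 6, 3)
n=28: window = (6, 3, 5)
n=29: window = (3, 5, 3)
n=30: window = (5, 3, 1)
n=31: window = (3, 1, 2)
n=32: window = (1, 2, 1)
n=33: window = (2, 1, 1)
n=34: window = (1, 1, 4)
n=35: window = (1, 4, 3)
n=36: window = (4, 3, 3)
n=37: window = (3, 3, 2)
n=38: window = (3, 2, 5)
n=39: window = (2, 5, 0)
n=40: window = (5, 0, 6)
…
n=340: window = (0, 1, 1)
n=341: window = (1, 1, 1)
n=342: window = (1, 1, 6)
window at n=342 equals window at n=0 → period = 342

342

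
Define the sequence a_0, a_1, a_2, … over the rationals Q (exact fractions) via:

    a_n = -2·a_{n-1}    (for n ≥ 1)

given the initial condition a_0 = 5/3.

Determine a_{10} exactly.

a_1 = -2·5/3 = -10/3
a_2 = -2·-10/3 = 20/3
a_3 = -2·20/3 = -40/3
a_4 = -2·-40/3 = 80/3
a_5 = -2·80/3 = -160/3
a_6 = -2·-160/3 = 320/3
a_7 = -2·320/3 = -640/3
a_8 = -2·-640/3 = 1280/3
a_9 = -2·1280/3 = -2560/3
a_10 = -2·-2560/3 = 5120/3

5120/3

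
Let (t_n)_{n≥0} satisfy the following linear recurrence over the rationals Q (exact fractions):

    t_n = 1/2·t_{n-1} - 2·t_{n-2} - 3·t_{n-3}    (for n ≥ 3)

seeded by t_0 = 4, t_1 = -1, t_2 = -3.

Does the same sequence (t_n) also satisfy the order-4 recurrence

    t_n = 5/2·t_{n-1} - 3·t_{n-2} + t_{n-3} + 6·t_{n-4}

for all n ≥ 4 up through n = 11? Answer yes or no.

Terms t_0..t_11: 4, -1, -3, -23/2, 13/4, 269/8, 717/16, -1747/32, -13939/64, -17171/128, 136269/256, 608173/512
n=4: candidate gives 13/4, actual t_4 = 13/4 ✓
n=5: candidate gives 269/8, actual t_5 = 269/8 ✓
n=6: candidate gives 717/16, actual t_6 = 717/16 ✓
n=7: candidate gives -1747/32, actual t_7 = -1747/32 ✓
n=8: candidate gives -13939/64, actual t_8 = -13939/64 ✓
n=9: candidate gives -17171/128, actual t_9 = -17171/128 ✓
n=10: candidate gives 136269/256, actual t_10 = 136269/256 ✓
n=11: candidate gives 608173/512, actual t_11 = 608173/512 ✓

yes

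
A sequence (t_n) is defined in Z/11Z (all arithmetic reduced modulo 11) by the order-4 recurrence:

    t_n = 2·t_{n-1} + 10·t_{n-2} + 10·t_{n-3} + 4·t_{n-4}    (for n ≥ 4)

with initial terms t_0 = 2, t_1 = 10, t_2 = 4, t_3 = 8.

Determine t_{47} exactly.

7

t_4 = 2·8 + 10·4 + 10·10 + 4·2 = 10
t_5 = 2·10 + 10·8 + 10·4 + 4·10 = 4
t_6 = 2·4 + 10·10 + 10·8 + 4·4 = 6
t_7 = 2·6 + 10·4 + 10·10 + 4·8 = 8
t_8 = 2·8 + 10·6 + 10·4 + 4·10 = 2
t_9 = 2·2 + 10·8 + 10·6 + 4·4 = 6
t_10 = 2·6 + 10·2 + 10·8 + 4·6 = 4
t_11 = 2·4 + 10·6 + 10·2 + 4·8 = 10
t_12 = 2·10 + 10·4 + 10·6 + 4·2 = 7
t_13 = 2·7 + 10·10 + 10·4 + 4·6 = 2
t_14 = 2·2 + 10·7 + 10·10 + 4·4 = 3
t_15 = 2·3 + 10·2 + 10·7 + 4·10 = 4
t_16 = 2·4 + 10·3 + 10·2 + 4·7 = 9
t_17 = 2·9 + 10·4 + 10·3 + 4·2 = 8
t_18 = 2·8 + 10·9 + 10·4 + 4·3 = 4
t_19 = 2·4 + 10·8 + 10·9 + 4·4 = 7
t_20 = 2·7 + 10·4 + 10·8 + 4·9 = 5
t_21 = 2·5 + 10·7 + 10·4 + 4·8 = 9
t_22 = 2·9 + 10·5 + 10·7 + 4·4 = 0
t_23 = 2·0 + 10·9 + 10·5 + 4·7 = 3
t_24 = 2·3 + 10·0 + 10·9 + 4·5 = 6
t_25 = 2·6 + 10·3 + 10·0 + 4·9 = 1
t_26 = 2·1 + 10·6 + 10·3 + 4·0 = 4
t_27 = 2·4 + 10·1 + 10·6 + 4·3 = 2
t_28 = 2·2 + 10·4 + 10·1 + 4·6 = 1
t_29 = 2·1 + 10·2 + 10·4 + 4·1 = 0
t_30 = 2·0 + 10·1 + 10·2 + 4·4 = 2
t_31 = 2·2 + 10·0 + 10·1 + 4·2 = 0
t_32 = 2·0 + 10·2 + 10·0 + 4·1 = 2
t_33 = 2·2 + 10·0 + 10·2 + 4·0 = 2
t_34 = 2·2 + 10·2 + 10·0 + 4·2 = 10
t_35 = 2·10 + 10·2 + 10·2 + 4·0 = 5
t_36 = 2·5 + 10·10 + 10·2 + 4·2 = 6
t_37 = 2·6 + 10·5 + 10·10 + 4·2 = 5
t_38 = 2·5 + 10·6 + 10·5 + 4·10 = 6
t_39 = 2·6 + 10·5 + 10·6 + 4·5 = 10
t_40 = 2·10 + 10·6 + 10·5 + 4·6 = 0
t_41 = 2·0 + 10·10 + 10·6 + 4·5 = 4
t_42 = 2·4 + 10·0 + 10·10 + 4·6 = 0
t_43 = 2·0 + 10·4 + 10·0 + 4·10 = 3
t_44 = 2·3 + 10·0 + 10·4 + 4·0 = 2
t_45 = 2·2 + 10·3 + 10·0 + 4·4 = 6
t_46 = 2·6 + 10·2 + 10·3 + 4·0 = 7
t_47 = 2·7 + 10·6 + 10·2 + 4·3 = 7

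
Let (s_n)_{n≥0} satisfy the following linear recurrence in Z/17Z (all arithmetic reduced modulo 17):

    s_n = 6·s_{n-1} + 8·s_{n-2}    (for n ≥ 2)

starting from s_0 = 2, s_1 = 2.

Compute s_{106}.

s_2 = 6·2 + 8·2 = 11
s_3 = 6·11 + 8·2 = 14
s_4 = 6·14 + 8·11 = 2
s_5 = 6·2 + 8·14 = 5
s_6 = 6·5 + 8·2 = 12
s_7 = 6·12 + 8·5 = 10
s_8 = 6·10 + 8·12 = 3
s_9 = 6·3 + 8·10 = 13
s_10 = 6·13 + 8·3 = 0
s_11 = 6·0 + 8·13 = 2
s_12 = 6·2 + 8·0 = 12
s_13 = 6·12 + 8·2 = 3
s_14 = 6·3 + 8·12 = 12
s_15 = 6·12 + 8·3 = 11
s_16 = 6·11 + 8·12 = 9
s_17 = 6·9 + 8·11 = 6
s_18 = 6·6 + 8·9 = 6
s_19 = 6·6 + 8·6 = 16
s_20 = 6·16 + 8·6 = 8
s_21 = 6·8 + 8·16 = 6
s_22 = 6·6 + 8·8 = 15
s_23 = 6·15 + 8·6 = 2
s_24 = 6·2 + 8·15 = 13
s_25 = 6·13 + 8·2 = 9
s_26 = 6·9 + 8·13 = 5
s_27 = 6·5 + 8·9 = 0
s_28 = 6·0 + 8·5 = 6
s_29 = 6·6 + 8·0 = 2
s_30 = 6·2 + 8·6 = 9
s_31 = 6·9 + 8·2 = 2
s_32 = 6·2 + 8·9 = 16
s_33 = 6·16 + 8·2 = 10
s_34 = 6·10 + 8·16 = 1
s_35 = 6·1 + 8·10 = 1
s_36 = 6·1 + 8·1 = 14
s_37 = 6·14 + 8·1 = 7
s_38 = 6·7 + 8·14 = 1
s_39 = 6·1 + 8·7 = 11
s_40 = 6·11 + 8·1 = 6
s_41 = 6·6 + 8·11 = 5
s_42 = 6·5 + 8·6 = 10
s_43 = 6·10 + 8·5 = 15
s_44 = 6·15 + 8·10 = 0
s_45 = 6·0 + 8·15 = 1
s_46 = 6·1 + 8·0 = 6
s_47 = 6·6 + 8·1 = 10
s_48 = 6·10 + 8·6 = 6
s_49 = 6·6 + 8·10 = 14
s_50 = 6·14 + 8·6 = 13
s_51 = 6·13 + 8·14 = 3
s_52 = 6·3 + 8·13 = 3
s_53 = 6·3 + 8·3 = 8
s_54 = 6·8 + 8·3 = 4
s_55 = 6·4 + 8·8 = 3
s_56 = 6·3 + 8·4 = 16
s_57 = 6·16 + 8·3 = 1
s_58 = 6·1 + 8·16 = 15
s_59 = 6·15 + 8·1 = 13
s_60 = 6·13 + 8·15 = 11
s_61 = 6·11 + 8·13 = 0
s_62 = 6·0 + 8·11 = 3
s_63 = 6·3 + 8·0 = 1
s_64 = 6·1 + 8·3 = 13
s_65 = 6·13 + 8·1 = 1
s_66 = 6·1 + 8·13 = 8
s_67 = 6·8 + 8·1 = 5
s_68 = 6·5 + 8·8 = 9
s_69 = 6·9 + 8·5 = 9
s_70 = 6·9 + 8·9 = 7
s_71 = 6·7 + 8·9 = 12
s_72 = 6·12 + 8·7 = 9
s_73 = 6·9 + 8·12 = 14
s_74 = 6·14 + 8·9 = 3
s_75 = 6·3 + 8·14 = 11
s_76 = 6·11 + 8·3 = 5
s_77 = 6·5 + 8·11 = 16
s_78 = 6·16 + 8·5 = 0
s_79 = 6·0 + 8·16 = 9
s_80 = 6·9 + 8·0 = 3
s_81 = 6·3 + 8·9 = 5
s_82 = 6·5 + 8·3 = 3
s_83 = 6·3 + 8·5 = 7
s_84 = 6·7 + 8·3 = 15
s_85 = 6·15 + 8·7 = 10
s_86 = 6·10 + 8·15 = 10
s_87 = 6·10 + 8·10 = 4
s_88 = 6·4 + 8·10 = 2
s_89 = 6·2 + 8·4 = 10
s_90 = 6·10 + 8·2 = 8
s_91 = 6·8 + 8·10 = 9
s_92 = 6·9 + 8·8 = 16
s_93 = 6·16 + 8·9 = 15
s_94 = 6·15 + 8·16 = 14
s_95 = 6·14 + 8·15 = 0
s_96 = 6·0 + 8·14 = 10
s_97 = 6·10 + 8·0 = 9
s_98 = 6·9 + 8·10 = 15
s_99 = 6·15 + 8·9 = 9
s_100 = 6·9 + 8·15 = 4
s_101 = 6·4 + 8·9 = 11
s_102 = 6·11 + 8·4 = 13
s_103 = 6·13 + 8·11 = 13
s_104 = 6·13 + 8·13 = 12
s_105 = 6·12 + 8·13 = 6
s_106 = 6·6 + 8·12 = 13

13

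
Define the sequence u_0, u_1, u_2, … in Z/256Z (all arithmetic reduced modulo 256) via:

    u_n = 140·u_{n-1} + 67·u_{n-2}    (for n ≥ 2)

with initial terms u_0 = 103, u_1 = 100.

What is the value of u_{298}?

21

u_2 = 140·100 + 67·103 = 165
u_3 = 140·165 + 67·100 = 104
u_4 = 140·104 + 67·165 = 15
u_5 = 140·15 + 67·104 = 108
u_6 = 140·108 + 67·15 = 253
u_7 = 140·253 + 67·108 = 160
u_8 = 140·160 + 67·253 = 183
u_9 = 140·183 + 67·160 = 244
u_10 = 140·244 + 67·183 = 85
u_11 = 140·85 + 67·244 = 88
u_12 = 140·88 + 67·85 = 95
u_13 = 140·95 + 67·88 = 252
u_14 = 140·252 + 67·95 = 173
u_15 = 140·173 + 67·252 = 144
u_16 = 140·144 + 67·173 = 7
u_17 = 140·7 + 67·144 = 132
u_18 = 140·132 + 67·7 = 5
u_19 = 140·5 + 67·132 = 72
u_20 = 140·72 + 67·5 = 175
u_21 = 140·175 + 67·72 = 140
u_22 = 140·140 + 67·175 = 93
u_23 = 140·93 + 67·140 = 128
u_24 = 140·128 + 67·93 = 87
u_25 = 140·87 + 67·128 = 20
u_26 = 140·20 + 67·87 = 181
u_27 = 140·181 + 67·20 = 56
u_28 = 140·56 + 67·181 = 255
u_29 = 140·255 + 67·56 = 28
u_30 = 140·28 + 67·255 = 13
u_31 = 140·13 + 67·28 = 112
u_32 = 140·112 + 67·13 = 167
u_33 = 140·167 + 67·112 = 164
u_34 = 140·164 + 67·167 = 101
u_35 = 140·101 + 67·164 = 40
u_36 = 140·40 + 67·101 = 79
u_37 = 140·79 + 67·40 = 172
u_38 = 140·172 + 67·79 = 189
u_39 = 140·189 + 67·172 = 96
u_40 = 140·96 + 67·189 = 247
u_41 = 140·247 + 67·96 = 52
u_42 = 140·52 + 67·247 = 21
u_43 = 140·21 + 67·52 = 24
u_44 = 140·24 + 67·21 = 159
u_45 = 140·159 + 67·24 = 60
u_46 = 140·60 + 67·159 = 109
u_47 = 140·109 + 67·60 = 80
u_48 = 140·80 + 67·109 = 71
u_49 = 140·71 + 67·80 = 196
u_50 = 140·196 + 67·71 = 197
u_51 = 140·197 + 67·196 = 8
u_52 = 140·8 + 67·197 = 239
u_53 = 140·239 + 67·8 = 204
u_54 = 140·204 + 67·239 = 29
u_55 = 140·29 + 67·204 = 64
u_56 = 140·64 + 67·29 = 151
u_57 = 140·151 + 67·64 = 84
u_58 = 140·84 + 67·151 = 117
u_59 = 140·117 + 67·84 = 248
u_60 = 140·248 + 67·117 = 63
u_61 = 140·63 + 67·248 = 92
u_62 = 140·92 + 67·63 = 205
u_63 = 140·205 + 67·92 = 48
u_64 = 140·48 + 67·205 = 231
u_65 = 140·231 + 67·48 = 228
u_66 = 140·228 + 67·231 = 37
u_67 = 140·37 + 67·228 = 232
u_68 = 140·232 + 67·37 = 143
u_69 = 140·143 + 67·232 = 236
u_70 = 140·236 + 67·143 = 125
u_71 = 140·125 + 67·236 = 32
u_72 = 140·32 + 67·125 = 55
u_73 = 140·55 + 67·32 = 116
u_74 = 140·116 + 67·55 = 213
u_75 = 140·213 + 67·116 = 216
u_76 = 140·216 + 67·213 = 223
u_77 = 140·223 + 67·216 = 124
u_78 = 140·124 + 67·223 = 45
u_79 = 140·45 + 67·124 = 16
u_80 = 140·16 + 67·45 = 135
u_81 = 140·135 + 67·16 = 4
u_82 = 140·4 + 67·135 = 133
u_83 = 140·133 + 67·4 = 200
u_84 = 140·200 + 67·133 = 47
u_85 = 140·47 + 67·200 = 12
u_86 = 140·12 + 67·47 = 221
u_87 = 140·221 + 67·12 = 0
u_88 = 140·0 + 67·221 = 215
u_89 = 140·215 + 67·0 = 148
u_90 = 140·148 + 67·215 = 53
u_91 = 140·53 + 67·148 = 184
u_92 = 140·184 + 67·53 = 127
u_93 = 140·127 + 67·184 = 156
u_94 = 140·156 + 67·127 = 141
u_95 = 140·141 + 67·156 = 240
u_96 = 140·240 + 67·141 = 39
u_97 = 140·39 + 67·240 = 36
u_98 = 140·36 + 67·39 = 229
u_99 = 140·229 + 67·36 = 168
u_100 = 140·168 + 67·229 = 207
u_101 = 140·207 + 67·168 = 44
u_102 = 140·44 + 67·207 = 61
u_103 = 140·61 + 67·44 = 224
u_104 = 140·224 + 67·61 = 119
u_105 = 140·119 + 67·224 = 180
u_106 = 140·180 + 67·119 = 149
u_107 = 140·149 + 67·180 = 152
u_108 = 140·152 + 67·149 = 31
u_109 = 140·31 + 67·152 = 188
u_110 = 140·188 + 67·31 = 237
u_111 = 140·237 + 67·188 = 208
u_112 = 140·208 + 67·237 = 199
u_113 = 140·199 + 67·208 = 68
u_114 = 140·68 + 67·199 = 69
u_115 = 140·69 + 67·68 = 136
u_116 = 140·136 + 67·69 = 111
u_117 = 140·111 + 67·136 = 76
u_118 = 140·76 + 67·111 = 157
u_119 = 140·157 + 67·76 = 192
u_120 = 140·192 + 67·157 = 23
u_121 = 140·23 + 67·192 = 212
u_122 = 140·212 + 67·23 = 245
u_123 = 140·245 + 67·212 = 120
u_124 = 140·120 + 67·245 = 191
u_125 = 140·191 + 67·120 = 220
u_126 = 140·220 + 67·191 = 77
u_127 = 140·77 + 67·220 = 176
u_128 = 140·176 + 67·77 = 103
u_129 = 140·103 + 67·176 = 100
(u_128, u_129) = (103, 100) = (u_0, u_1), so the sequence has period 128.
298 ≡ 42 (mod 128), hence u_298 = u_42 = 21.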